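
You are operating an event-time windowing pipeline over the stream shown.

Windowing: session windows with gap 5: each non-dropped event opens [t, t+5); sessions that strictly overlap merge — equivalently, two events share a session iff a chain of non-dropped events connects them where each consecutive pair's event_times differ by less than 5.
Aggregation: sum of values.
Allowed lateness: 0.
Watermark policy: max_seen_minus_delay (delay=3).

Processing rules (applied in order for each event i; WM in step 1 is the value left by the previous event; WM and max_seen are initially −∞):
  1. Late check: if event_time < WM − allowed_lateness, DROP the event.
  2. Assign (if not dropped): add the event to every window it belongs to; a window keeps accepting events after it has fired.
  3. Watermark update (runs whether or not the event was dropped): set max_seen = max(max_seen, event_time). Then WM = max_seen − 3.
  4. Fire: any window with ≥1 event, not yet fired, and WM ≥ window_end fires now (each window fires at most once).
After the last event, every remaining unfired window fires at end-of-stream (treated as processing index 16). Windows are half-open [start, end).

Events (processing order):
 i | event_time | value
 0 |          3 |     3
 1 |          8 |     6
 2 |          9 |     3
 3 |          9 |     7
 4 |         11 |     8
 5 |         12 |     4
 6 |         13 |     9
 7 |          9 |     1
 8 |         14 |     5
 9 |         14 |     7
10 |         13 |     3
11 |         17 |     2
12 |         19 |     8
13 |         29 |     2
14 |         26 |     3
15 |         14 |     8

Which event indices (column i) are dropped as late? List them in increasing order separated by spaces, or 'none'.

i=0 t=3 v=3: → [3,8); WM=0
i=1 t=8 v=6: → [8,13); WM=5
i=2 t=9 v=3: → [8,14); WM=6
i=3 t=9 v=7: → [8,14); WM=6
i=4 t=11 v=8: → [8,16); WM=8
i=5 t=12 v=4: → [8,17); WM=9
i=6 t=13 v=9: → [8,18); WM=10
i=7 t=9 v=1: DROP (t<10-0); WM=10
i=8 t=14 v=5: → [8,19); WM=11
i=9 t=14 v=7: → [8,19); WM=11
i=10 t=13 v=3: → [8,19); WM=11
i=11 t=17 v=2: → [8,22); WM=14
i=12 t=19 v=8: → [8,24); WM=16
i=13 t=29 v=2: → [29,34); WM=26
i=14 t=26 v=3: → [26,34); WM=26
i=15 t=14 v=8: DROP (t<26-0); WM=26

7 15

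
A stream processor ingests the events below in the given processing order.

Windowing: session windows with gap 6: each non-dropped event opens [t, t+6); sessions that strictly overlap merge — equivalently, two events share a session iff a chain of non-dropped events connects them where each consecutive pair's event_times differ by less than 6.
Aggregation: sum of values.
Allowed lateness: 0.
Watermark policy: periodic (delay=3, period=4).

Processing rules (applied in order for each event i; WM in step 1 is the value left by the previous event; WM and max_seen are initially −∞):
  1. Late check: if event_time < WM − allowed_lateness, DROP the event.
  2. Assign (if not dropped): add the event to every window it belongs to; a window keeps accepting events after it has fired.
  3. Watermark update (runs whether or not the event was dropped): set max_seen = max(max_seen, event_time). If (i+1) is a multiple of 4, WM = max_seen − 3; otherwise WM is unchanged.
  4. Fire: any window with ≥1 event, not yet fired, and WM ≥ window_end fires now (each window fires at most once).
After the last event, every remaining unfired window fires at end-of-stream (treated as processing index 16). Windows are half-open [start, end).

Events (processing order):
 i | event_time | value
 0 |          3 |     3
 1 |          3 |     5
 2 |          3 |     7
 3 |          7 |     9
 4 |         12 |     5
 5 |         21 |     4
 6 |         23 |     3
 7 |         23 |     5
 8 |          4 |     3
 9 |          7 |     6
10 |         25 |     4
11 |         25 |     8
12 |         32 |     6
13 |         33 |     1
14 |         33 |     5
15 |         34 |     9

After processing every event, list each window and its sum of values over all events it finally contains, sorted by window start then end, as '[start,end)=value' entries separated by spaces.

[3,18)=29 [21,31)=24 [32,40)=21

i=0 t=3 v=3: → [3,9); WM=−∞
i=1 t=3 v=5: → [3,9); WM=−∞
i=2 t=3 v=7: → [3,9); WM=−∞
i=3 t=7 v=9: → [3,13); WM=4
i=4 t=12 v=5: → [3,18); WM=4
i=5 t=21 v=4: → [21,27); WM=4
i=6 t=23 v=3: → [21,29); WM=4
i=7 t=23 v=5: → [21,29); WM=20
i=8 t=4 v=3: DROP (t<20-0); WM=20
i=9 t=7 v=6: DROP (t<20-0); WM=20
i=10 t=25 v=4: → [21,31); WM=20
i=11 t=25 v=8: → [21,31); WM=22
i=12 t=32 v=6: → [32,38); WM=22
i=13 t=33 v=1: → [32,39); WM=22
i=14 t=33 v=5: → [32,39); WM=22
i=15 t=34 v=9: → [32,40); WM=31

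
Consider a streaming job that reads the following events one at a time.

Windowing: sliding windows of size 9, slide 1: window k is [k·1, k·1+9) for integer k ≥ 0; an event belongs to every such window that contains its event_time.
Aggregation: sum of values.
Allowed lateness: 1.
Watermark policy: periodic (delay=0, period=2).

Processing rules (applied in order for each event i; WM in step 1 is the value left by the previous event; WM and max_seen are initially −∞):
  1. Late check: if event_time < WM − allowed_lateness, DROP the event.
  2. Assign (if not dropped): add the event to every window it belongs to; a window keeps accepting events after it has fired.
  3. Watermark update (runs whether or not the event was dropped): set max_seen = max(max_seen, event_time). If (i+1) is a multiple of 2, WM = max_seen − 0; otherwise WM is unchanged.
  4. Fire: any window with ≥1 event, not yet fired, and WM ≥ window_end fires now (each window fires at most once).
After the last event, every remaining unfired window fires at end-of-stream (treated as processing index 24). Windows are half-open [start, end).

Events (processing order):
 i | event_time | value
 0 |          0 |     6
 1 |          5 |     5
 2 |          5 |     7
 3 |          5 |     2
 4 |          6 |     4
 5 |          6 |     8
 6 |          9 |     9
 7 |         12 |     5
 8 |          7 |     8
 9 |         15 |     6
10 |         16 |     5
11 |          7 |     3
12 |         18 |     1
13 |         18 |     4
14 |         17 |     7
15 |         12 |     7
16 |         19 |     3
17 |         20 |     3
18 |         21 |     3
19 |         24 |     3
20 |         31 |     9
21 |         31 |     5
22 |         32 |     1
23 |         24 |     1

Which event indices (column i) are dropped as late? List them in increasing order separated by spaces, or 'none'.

i=0 t=0 v=6: → [0,9); WM=−∞
i=1 t=5 v=5: → [5,14),[4,13),[3,12),[2,11),[1,10),[0,9); WM=5
i=2 t=5 v=7: → [5,14),[4,13),[3,12),[2,11),[1,10),[0,9); WM=5
i=3 t=5 v=2: → [5,14),[4,13),[3,12),[2,11),[1,10),[0,9); WM=5
i=4 t=6 v=4: → [6,15),[5,14),[4,13),[3,12),[2,11),[1,10),[0,9); WM=5
i=5 t=6 v=8: → [6,15),[5,14),[4,13),[3,12),[2,11),[1,10),[0,9); WM=6
i=6 t=9 v=9: → [9,18),[8,17),[7,16),[6,15),[5,14),[4,13),[3,12),[2,11),[1,10); WM=6
i=7 t=12 v=5: → [12,21),[11,20),[10,19),[9,18),[8,17),[7,16),[6,15),[5,14),[4,13); WM=12; [0,9) fires=32 [1,10) fires=35 [2,11) fires=35 [3,12) fires=35
i=8 t=7 v=8: DROP (t<12-1); WM=12
i=9 t=15 v=6: → [15,24),[14,23),[13,22),[12,21),[11,20),[10,19),[9,18),[8,17),[7,16); WM=15; [4,13) fires=40 [5,14) fires=40 [6,15) fires=26
i=10 t=16 v=5: → [16,25),[15,24),[14,23),[13,22),[12,21),[11,20),[10,19),[9,18),[8,17); WM=15
i=11 t=7 v=3: DROP (t<15-1); WM=16; [7,16) fires=20
i=12 t=18 v=1: → [18,27),[17,26),[16,25),[15,24),[14,23),[13,22),[12,21),[11,20),[10,19); WM=16
i=13 t=18 v=4: → [18,27),[17,26),[16,25),[15,24),[14,23),[13,22),[12,21),[11,20),[10,19); WM=18; [8,17) fires=25 [9,18) fires=25
i=14 t=17 v=7: → [17,26),[16,25),[15,24),[14,23),[13,22),[12,21),[11,20),[10,19),[9,18); WM=18
i=15 t=12 v=7: DROP (t<18-1); WM=18
i=16 t=19 v=3: → [19,28),[18,27),[17,26),[16,25),[15,24),[14,23),[13,22),[12,21),[11,20); WM=18
i=17 t=20 v=3: → [20,29),[19,28),[18,27),[17,26),[16,25),[15,24),[14,23),[13,22),[12,21); WM=20; [10,19) fires=28 [11,20) fires=31
i=18 t=21 v=3: → [21,30),[20,29),[19,28),[18,27),[17,26),[16,25),[15,24),[14,23),[13,22); WM=20
i=19 t=24 v=3: → [24,33),[23,32),[22,31),[21,30),[20,29),[19,28),[18,27),[17,26),[16,25); WM=24; [12,21) fires=34 [13,22) fires=32 [14,23) fires=32 [15,24) fires=32
i=20 t=31 v=9: → [31,40),[30,39),[29,38),[28,37),[27,36),[26,35),[25,34),[24,33),[23,32); WM=24
i=21 t=31 v=5: → [31,40),[30,39),[29,38),[28,37),[27,36),[26,35),[25,34),[24,33),[23,32); WM=31; [16,25) fires=29 [17,26) fires=24 [18,27) fires=17 [19,28) fires=12 [20,29) fires=9 [21,30) fires=6 [22,31) fires=3
i=22 t=32 v=1: → [32,41),[31,40),[30,39),[29,38),[28,37),[27,36),[26,35),[25,34),[24,33); WM=31
i=23 t=24 v=1: DROP (t<31-1); WM=32; [23,32) fires=17

8 11 15 23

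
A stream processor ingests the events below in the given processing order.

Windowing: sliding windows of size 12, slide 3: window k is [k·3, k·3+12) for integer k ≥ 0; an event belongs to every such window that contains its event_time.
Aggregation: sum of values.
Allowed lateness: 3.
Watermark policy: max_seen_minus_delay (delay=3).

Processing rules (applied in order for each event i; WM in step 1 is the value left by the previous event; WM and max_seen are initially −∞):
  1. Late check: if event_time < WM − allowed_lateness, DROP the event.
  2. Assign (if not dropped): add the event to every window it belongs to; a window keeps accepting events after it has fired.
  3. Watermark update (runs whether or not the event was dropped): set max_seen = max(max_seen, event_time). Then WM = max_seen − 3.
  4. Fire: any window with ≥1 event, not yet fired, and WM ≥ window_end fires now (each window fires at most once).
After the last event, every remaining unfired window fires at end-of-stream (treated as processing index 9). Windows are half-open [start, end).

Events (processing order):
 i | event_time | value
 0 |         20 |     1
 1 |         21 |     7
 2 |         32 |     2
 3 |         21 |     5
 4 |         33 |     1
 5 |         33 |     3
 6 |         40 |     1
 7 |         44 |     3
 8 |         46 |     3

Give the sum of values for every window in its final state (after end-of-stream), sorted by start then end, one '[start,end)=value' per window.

[9,21)=1 [12,24)=8 [15,27)=8 [18,30)=8 [21,33)=9 [24,36)=6 [27,39)=6 [30,42)=7 [33,45)=8 [36,48)=7 [39,51)=7 [42,54)=6 [45,57)=3

i=0 t=20 v=1: → [18,30),[15,27),[12,24),[9,21); WM=17
i=1 t=21 v=7: → [21,33),[18,30),[15,27),[12,24); WM=18
i=2 t=32 v=2: → [30,42),[27,39),[24,36),[21,33); WM=29; [9,21) fires=1 [12,24) fires=8 [15,27) fires=8
i=3 t=21 v=5: DROP (t<29-3); WM=29
i=4 t=33 v=1: → [33,45),[30,42),[27,39),[24,36); WM=30; [18,30) fires=8
i=5 t=33 v=3: → [33,45),[30,42),[27,39),[24,36); WM=30
i=6 t=40 v=1: → [39,51),[36,48),[33,45),[30,42); WM=37; [21,33) fires=9 [24,36) fires=6
i=7 t=44 v=3: → [42,54),[39,51),[36,48),[33,45); WM=41; [27,39) fires=6
i=8 t=46 v=3: → [45,57),[42,54),[39,51),[36,48); WM=43; [30,42) fires=7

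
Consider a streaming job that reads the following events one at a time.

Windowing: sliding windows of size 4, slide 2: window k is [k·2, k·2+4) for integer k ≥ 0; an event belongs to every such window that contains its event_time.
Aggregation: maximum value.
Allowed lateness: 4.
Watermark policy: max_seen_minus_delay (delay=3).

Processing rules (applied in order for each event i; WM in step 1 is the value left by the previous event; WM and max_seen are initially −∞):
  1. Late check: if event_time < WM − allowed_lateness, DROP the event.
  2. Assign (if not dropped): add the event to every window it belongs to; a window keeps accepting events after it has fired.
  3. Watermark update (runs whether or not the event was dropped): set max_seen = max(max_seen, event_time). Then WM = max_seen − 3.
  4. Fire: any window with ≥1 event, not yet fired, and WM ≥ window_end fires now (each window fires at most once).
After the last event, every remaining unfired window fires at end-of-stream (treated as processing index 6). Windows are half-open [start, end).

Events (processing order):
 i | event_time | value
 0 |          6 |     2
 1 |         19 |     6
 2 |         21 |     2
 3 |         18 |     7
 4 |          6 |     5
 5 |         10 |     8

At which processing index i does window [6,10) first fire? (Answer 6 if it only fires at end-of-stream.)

i=0 t=6 v=2: → [6,10),[4,8); WM=3
i=1 t=19 v=6: → [18,22),[16,20); WM=16; [4,8) fires=2 [6,10) fires=2
i=2 t=21 v=2: → [20,24),[18,22); WM=18
i=3 t=18 v=7: → [18,22),[16,20); WM=18
i=4 t=6 v=5: DROP (t<18-4); WM=18
i=5 t=10 v=8: DROP (t<18-4); WM=18

1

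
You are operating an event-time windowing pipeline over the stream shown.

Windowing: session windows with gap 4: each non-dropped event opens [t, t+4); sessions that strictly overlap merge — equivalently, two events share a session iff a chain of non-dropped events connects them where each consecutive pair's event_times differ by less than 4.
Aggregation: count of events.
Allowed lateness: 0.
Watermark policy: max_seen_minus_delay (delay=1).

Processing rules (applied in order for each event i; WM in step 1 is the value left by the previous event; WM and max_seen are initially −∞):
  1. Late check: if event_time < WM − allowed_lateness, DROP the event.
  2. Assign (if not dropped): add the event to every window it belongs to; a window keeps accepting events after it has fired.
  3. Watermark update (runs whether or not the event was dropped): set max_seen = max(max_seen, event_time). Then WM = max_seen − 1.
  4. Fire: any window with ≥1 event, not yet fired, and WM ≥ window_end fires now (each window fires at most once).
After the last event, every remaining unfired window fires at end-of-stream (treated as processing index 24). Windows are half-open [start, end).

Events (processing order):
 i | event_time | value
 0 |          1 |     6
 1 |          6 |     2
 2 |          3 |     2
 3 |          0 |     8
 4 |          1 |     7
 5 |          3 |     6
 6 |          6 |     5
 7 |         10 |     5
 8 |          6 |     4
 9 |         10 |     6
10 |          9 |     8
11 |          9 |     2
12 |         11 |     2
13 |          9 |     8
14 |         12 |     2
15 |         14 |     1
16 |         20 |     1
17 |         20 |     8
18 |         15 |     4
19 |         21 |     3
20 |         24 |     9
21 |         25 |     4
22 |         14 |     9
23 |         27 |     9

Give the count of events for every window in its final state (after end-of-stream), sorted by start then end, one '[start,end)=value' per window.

i=0 t=1 v=6: → [1,5); WM=0
i=1 t=6 v=2: → [6,10); WM=5
i=2 t=3 v=2: DROP (t<5-0); WM=5
i=3 t=0 v=8: DROP (t<5-0); WM=5
i=4 t=1 v=7: DROP (t<5-0); WM=5
i=5 t=3 v=6: DROP (t<5-0); WM=5
i=6 t=6 v=5: → [6,10); WM=5
i=7 t=10 v=5: → [10,14); WM=9
i=8 t=6 v=4: DROP (t<9-0); WM=9
i=9 t=10 v=6: → [10,14); WM=9
i=10 t=9 v=8: → [6,14); WM=9
i=11 t=9 v=2: → [6,14); WM=9
i=12 t=11 v=2: → [6,15); WM=10
i=13 t=9 v=8: DROP (t<10-0); WM=10
i=14 t=12 v=2: → [6,16); WM=11
i=15 t=14 v=1: → [6,18); WM=13
i=16 t=20 v=1: → [20,24); WM=19
i=17 t=20 v=8: → [20,24); WM=19
i=18 t=15 v=4: DROP (t<19-0); WM=19
i=19 t=21 v=3: → [20,25); WM=20
i=20 t=24 v=9: → [20,28); WM=23
i=21 t=25 v=4: → [20,29); WM=24
i=22 t=14 v=9: DROP (t<24-0); WM=24
i=23 t=27 v=9: → [20,31); WM=26

[1,5)=1 [6,18)=9 [20,31)=6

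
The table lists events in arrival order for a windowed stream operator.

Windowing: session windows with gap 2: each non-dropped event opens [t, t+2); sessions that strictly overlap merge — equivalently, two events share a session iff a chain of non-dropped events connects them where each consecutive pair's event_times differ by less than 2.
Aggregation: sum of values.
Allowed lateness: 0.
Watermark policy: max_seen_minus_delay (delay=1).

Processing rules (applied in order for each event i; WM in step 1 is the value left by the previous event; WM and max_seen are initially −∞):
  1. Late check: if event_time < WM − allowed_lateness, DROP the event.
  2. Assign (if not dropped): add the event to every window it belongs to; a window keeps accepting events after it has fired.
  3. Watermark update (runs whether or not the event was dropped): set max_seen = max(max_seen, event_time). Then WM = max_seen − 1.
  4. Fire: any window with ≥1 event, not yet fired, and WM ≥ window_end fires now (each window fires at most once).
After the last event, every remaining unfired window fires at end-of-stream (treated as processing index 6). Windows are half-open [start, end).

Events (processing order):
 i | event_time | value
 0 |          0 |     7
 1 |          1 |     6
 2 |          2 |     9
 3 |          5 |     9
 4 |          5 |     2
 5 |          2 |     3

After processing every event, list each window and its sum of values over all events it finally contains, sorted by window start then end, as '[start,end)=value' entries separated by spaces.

i=0 t=0 v=7: → [0,2); WM=-1
i=1 t=1 v=6: → [0,3); WM=0
i=2 t=2 v=9: → [0,4); WM=1
i=3 t=5 v=9: → [5,7); WM=4
i=4 t=5 v=2: → [5,7); WM=4
i=5 t=2 v=3: DROP (t<4-0); WM=4

[0,4)=22 [5,7)=11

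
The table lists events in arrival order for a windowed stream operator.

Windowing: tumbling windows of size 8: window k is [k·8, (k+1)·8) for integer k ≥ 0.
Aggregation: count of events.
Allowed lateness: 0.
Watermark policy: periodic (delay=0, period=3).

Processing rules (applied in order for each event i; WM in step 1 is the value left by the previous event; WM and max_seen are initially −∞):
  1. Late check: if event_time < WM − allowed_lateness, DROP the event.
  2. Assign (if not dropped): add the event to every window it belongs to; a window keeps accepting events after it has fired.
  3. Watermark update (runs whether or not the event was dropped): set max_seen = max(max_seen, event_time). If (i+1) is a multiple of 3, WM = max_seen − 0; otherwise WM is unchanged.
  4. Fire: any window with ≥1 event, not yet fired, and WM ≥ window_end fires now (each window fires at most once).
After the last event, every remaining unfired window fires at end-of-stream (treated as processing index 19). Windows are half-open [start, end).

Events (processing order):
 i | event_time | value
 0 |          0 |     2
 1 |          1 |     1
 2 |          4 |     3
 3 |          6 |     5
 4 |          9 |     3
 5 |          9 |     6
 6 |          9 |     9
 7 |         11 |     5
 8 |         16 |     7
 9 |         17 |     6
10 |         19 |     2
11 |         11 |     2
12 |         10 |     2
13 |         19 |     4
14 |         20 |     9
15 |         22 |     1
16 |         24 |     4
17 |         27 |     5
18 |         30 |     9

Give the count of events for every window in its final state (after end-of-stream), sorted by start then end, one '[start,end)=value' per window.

[0,8)=4 [8,16)=4 [16,24)=6 [24,32)=3

i=0 t=0 v=2: → [0,8); WM=−∞
i=1 t=1 v=1: → [0,8); WM=−∞
i=2 t=4 v=3: → [0,8); WM=4
i=3 t=6 v=5: → [0,8); WM=4
i=4 t=9 v=3: → [8,16); WM=4
i=5 t=9 v=6: → [8,16); WM=9; [0,8) fires=4
i=6 t=9 v=9: → [8,16); WM=9
i=7 t=11 v=5: → [8,16); WM=9
i=8 t=16 v=7: → [16,24); WM=16; [8,16) fires=4
i=9 t=17 v=6: → [16,24); WM=16
i=10 t=19 v=2: → [16,24); WM=16
i=11 t=11 v=2: DROP (t<16-0); WM=19
i=12 t=10 v=2: DROP (t<19-0); WM=19
i=13 t=19 v=4: → [16,24); WM=19
i=14 t=20 v=9: → [16,24); WM=20
i=15 t=22 v=1: → [16,24); WM=20
i=16 t=24 v=4: → [24,32); WM=20
i=17 t=27 v=5: → [24,32); WM=27; [16,24) fires=6
i=18 t=30 v=9: → [24,32); WM=27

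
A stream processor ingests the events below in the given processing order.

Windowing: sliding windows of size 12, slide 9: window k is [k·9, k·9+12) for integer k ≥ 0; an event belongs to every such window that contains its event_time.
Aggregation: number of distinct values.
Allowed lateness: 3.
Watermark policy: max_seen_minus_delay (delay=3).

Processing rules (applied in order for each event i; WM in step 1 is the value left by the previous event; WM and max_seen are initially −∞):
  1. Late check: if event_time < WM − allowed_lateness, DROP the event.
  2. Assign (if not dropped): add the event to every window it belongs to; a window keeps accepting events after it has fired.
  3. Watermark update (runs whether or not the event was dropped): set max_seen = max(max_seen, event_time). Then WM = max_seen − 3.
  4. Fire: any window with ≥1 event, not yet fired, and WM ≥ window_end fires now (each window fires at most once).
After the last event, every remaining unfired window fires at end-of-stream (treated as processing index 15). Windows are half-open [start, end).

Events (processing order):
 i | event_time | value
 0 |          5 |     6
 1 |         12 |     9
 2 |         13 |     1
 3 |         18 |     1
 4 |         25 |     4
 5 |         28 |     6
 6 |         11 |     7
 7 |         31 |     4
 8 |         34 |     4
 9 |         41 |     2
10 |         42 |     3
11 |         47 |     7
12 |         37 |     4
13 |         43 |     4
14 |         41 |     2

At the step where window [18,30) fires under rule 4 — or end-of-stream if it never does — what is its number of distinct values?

i=0 t=5 v=6: → [0,12); WM=2
i=1 t=12 v=9: → [9,21); WM=9
i=2 t=13 v=1: → [9,21); WM=10
i=3 t=18 v=1: → [18,30),[9,21); WM=15; [0,12) fires=1
i=4 t=25 v=4: → [18,30); WM=22; [9,21) fires=2
i=5 t=28 v=6: → [27,39),[18,30); WM=25
i=6 t=11 v=7: DROP (t<25-3); WM=25
i=7 t=31 v=4: → [27,39); WM=28
i=8 t=34 v=4: → [27,39); WM=31; [18,30) fires=3
i=9 t=41 v=2: → [36,48); WM=38
i=10 t=42 v=3: → [36,48); WM=39; [27,39) fires=2
i=11 t=47 v=7: → [45,57),[36,48); WM=44
i=12 t=37 v=4: DROP (t<44-3); WM=44
i=13 t=43 v=4: → [36,48); WM=44
i=14 t=41 v=2: → [36,48); WM=44

3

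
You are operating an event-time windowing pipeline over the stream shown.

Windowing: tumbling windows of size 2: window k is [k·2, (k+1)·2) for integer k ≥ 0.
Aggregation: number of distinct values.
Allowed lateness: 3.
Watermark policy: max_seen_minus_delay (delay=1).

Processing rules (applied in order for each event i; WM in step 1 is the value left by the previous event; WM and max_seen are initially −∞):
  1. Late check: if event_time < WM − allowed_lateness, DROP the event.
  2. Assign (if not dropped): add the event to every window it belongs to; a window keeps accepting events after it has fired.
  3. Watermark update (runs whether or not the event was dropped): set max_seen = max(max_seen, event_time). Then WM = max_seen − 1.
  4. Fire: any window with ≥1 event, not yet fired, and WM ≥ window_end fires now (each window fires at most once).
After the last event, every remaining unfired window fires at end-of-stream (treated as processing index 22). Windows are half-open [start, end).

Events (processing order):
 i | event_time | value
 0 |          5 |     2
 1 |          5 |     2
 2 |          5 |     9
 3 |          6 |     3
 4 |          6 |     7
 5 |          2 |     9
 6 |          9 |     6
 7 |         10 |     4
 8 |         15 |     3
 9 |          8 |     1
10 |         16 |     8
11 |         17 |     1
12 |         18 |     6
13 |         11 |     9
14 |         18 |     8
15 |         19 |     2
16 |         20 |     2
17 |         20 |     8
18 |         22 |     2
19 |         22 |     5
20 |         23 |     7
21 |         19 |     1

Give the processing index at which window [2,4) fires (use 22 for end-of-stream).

5

i=0 t=5 v=2: → [4,6); WM=4
i=1 t=5 v=2: → [4,6); WM=4
i=2 t=5 v=9: → [4,6); WM=4
i=3 t=6 v=3: → [6,8); WM=5
i=4 t=6 v=7: → [6,8); WM=5
i=5 t=2 v=9: → [2,4); WM=5; [2,4) fires=1
i=6 t=9 v=6: → [8,10); WM=8; [4,6) fires=2 [6,8) fires=2
i=7 t=10 v=4: → [10,12); WM=9
i=8 t=15 v=3: → [14,16); WM=14; [8,10) fires=1 [10,12) fires=1
i=9 t=8 v=1: DROP (t<14-3); WM=14
i=10 t=16 v=8: → [16,18); WM=15
i=11 t=17 v=1: → [16,18); WM=16; [14,16) fires=1
i=12 t=18 v=6: → [18,20); WM=17
i=13 t=11 v=9: DROP (t<17-3); WM=17
i=14 t=18 v=8: → [18,20); WM=17
i=15 t=19 v=2: → [18,20); WM=18; [16,18) fires=2
i=16 t=20 v=2: → [20,22); WM=19
i=17 t=20 v=8: → [20,22); WM=19
i=18 t=22 v=2: → [22,24); WM=21; [18,20) fires=3
i=19 t=22 v=5: → [22,24); WM=21
i=20 t=23 v=7: → [22,24); WM=22; [20,22) fires=2
i=21 t=19 v=1: → [18,20); WM=22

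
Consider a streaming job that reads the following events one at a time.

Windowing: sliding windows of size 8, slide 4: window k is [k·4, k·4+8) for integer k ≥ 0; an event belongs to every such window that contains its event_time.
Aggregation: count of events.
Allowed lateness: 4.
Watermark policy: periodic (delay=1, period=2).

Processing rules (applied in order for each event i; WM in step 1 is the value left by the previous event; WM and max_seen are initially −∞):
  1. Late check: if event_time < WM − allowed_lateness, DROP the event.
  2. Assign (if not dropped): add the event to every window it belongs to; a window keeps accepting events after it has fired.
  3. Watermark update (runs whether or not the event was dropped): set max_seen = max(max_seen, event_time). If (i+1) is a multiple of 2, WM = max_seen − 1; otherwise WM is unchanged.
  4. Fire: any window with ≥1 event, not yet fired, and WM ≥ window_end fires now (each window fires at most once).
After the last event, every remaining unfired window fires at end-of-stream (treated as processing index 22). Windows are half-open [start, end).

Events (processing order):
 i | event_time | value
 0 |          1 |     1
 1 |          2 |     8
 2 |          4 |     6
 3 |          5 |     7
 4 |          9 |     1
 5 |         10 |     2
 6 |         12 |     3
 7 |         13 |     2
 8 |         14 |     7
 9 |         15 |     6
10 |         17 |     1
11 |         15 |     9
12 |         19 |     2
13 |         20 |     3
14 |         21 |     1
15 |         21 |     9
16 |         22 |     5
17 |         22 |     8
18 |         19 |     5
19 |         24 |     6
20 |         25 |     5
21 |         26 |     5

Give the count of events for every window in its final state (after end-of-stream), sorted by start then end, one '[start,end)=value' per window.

[0,8)=4 [4,12)=4 [8,16)=7 [12,20)=8 [16,24)=8 [20,28)=8 [24,32)=3

i=0 t=1 v=1: → [0,8); WM=−∞
i=1 t=2 v=8: → [0,8); WM=1
i=2 t=4 v=6: → [4,12),[0,8); WM=1
i=3 t=5 v=7: → [4,12),[0,8); WM=4
i=4 t=9 v=1: → [8,16),[4,12); WM=4
i=5 t=10 v=2: → [8,16),[4,12); WM=9; [0,8) fires=4
i=6 t=12 v=3: → [12,20),[8,16); WM=9
i=7 t=13 v=2: → [12,20),[8,16); WM=12; [4,12) fires=4
i=8 t=14 v=7: → [12,20),[8,16); WM=12
i=9 t=15 v=6: → [12,20),[8,16); WM=14
i=10 t=17 v=1: → [16,24),[12,20); WM=14
i=11 t=15 v=9: → [12,20),[8,16); WM=16; [8,16) fires=7
i=12 t=19 v=2: → [16,24),[12,20); WM=16
i=13 t=20 v=3: → [20,28),[16,24); WM=19
i=14 t=21 v=1: → [20,28),[16,24); WM=19
i=15 t=21 v=9: → [20,28),[16,24); WM=20; [12,20) fires=7
i=16 t=22 v=5: → [20,28),[16,24); WM=20
i=17 t=22 v=8: → [20,28),[16,24); WM=21
i=18 t=19 v=5: → [16,24),[12,20); WM=21
i=19 t=24 v=6: → [24,32),[20,28); WM=23
i=20 t=25 v=5: → [24,32),[20,28); WM=23
i=21 t=26 v=5: → [24,32),[20,28); WM=25; [16,24) fires=8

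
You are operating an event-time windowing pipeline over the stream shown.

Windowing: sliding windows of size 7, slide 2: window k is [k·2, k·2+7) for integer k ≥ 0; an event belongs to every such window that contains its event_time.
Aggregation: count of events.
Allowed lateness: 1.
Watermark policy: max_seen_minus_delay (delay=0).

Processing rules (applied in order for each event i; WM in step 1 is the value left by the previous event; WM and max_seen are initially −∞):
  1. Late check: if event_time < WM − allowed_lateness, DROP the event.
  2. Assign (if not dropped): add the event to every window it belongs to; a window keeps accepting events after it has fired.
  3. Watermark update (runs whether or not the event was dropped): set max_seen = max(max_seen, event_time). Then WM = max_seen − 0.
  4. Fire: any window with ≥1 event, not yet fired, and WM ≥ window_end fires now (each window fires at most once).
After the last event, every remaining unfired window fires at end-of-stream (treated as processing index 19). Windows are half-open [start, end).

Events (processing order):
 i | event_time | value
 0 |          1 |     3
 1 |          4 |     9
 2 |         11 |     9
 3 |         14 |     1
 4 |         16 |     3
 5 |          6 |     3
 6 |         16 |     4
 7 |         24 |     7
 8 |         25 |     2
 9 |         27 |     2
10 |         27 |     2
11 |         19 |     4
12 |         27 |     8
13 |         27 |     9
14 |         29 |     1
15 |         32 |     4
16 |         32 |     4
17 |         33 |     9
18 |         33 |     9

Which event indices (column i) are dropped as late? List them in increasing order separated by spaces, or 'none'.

5 11

i=0 t=1 v=3: → [0,7); WM=1
i=1 t=4 v=9: → [4,11),[2,9),[0,7); WM=4
i=2 t=11 v=9: → [10,17),[8,15),[6,13); WM=11; [0,7) fires=2 [2,9) fires=1 [4,11) fires=1
i=3 t=14 v=1: → [14,21),[12,19),[10,17),[8,15); WM=14; [6,13) fires=1
i=4 t=16 v=3: → [16,23),[14,21),[12,19),[10,17); WM=16; [8,15) fires=2
i=5 t=6 v=3: DROP (t<16-1); WM=16
i=6 t=16 v=4: → [16,23),[14,21),[12,19),[10,17); WM=16
i=7 t=24 v=7: → [24,31),[22,29),[20,27),[18,25); WM=24; [10,17) fires=4 [12,19) fires=3 [14,21) fires=3 [16,23) fires=2
i=8 t=25 v=2: → [24,31),[22,29),[20,27); WM=25; [18,25) fires=1
i=9 t=27 v=2: → [26,33),[24,31),[22,29); WM=27; [20,27) fires=2
i=10 t=27 v=2: → [26,33),[24,31),[22,29); WM=27
i=11 t=19 v=4: DROP (t<27-1); WM=27
i=12 t=27 v=8: → [26,33),[24,31),[22,29); WM=27
i=13 t=27 v=9: → [26,33),[24,31),[22,29); WM=27
i=14 t=29 v=1: → [28,35),[26,33),[24,31); WM=29; [22,29) fires=6
i=15 t=32 v=4: → [32,39),[30,37),[28,35),[26,33); WM=32; [24,31) fires=7
i=16 t=32 v=4: → [32,39),[30,37),[28,35),[26,33); WM=32
i=17 t=33 v=9: → [32,39),[30,37),[28,35); WM=33; [26,33) fires=7
i=18 t=33 v=9: → [32,39),[30,37),[28,35); WM=33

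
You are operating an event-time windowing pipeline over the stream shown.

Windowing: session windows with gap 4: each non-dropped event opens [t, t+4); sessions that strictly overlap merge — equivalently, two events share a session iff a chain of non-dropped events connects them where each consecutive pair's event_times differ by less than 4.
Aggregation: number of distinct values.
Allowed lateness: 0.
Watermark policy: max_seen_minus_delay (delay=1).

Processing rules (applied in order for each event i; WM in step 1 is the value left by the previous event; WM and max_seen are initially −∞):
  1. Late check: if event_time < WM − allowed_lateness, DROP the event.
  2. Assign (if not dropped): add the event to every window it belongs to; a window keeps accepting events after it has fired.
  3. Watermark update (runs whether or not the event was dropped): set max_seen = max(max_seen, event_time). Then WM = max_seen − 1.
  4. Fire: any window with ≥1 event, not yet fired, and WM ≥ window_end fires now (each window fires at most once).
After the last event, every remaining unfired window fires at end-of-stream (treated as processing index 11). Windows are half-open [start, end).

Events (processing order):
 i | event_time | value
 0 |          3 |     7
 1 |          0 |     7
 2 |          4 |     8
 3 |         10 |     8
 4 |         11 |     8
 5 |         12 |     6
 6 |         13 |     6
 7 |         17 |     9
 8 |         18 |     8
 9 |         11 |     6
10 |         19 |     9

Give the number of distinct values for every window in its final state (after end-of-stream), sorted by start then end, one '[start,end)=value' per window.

[3,8)=2 [10,17)=2 [17,23)=2

i=0 t=3 v=7: → [3,7); WM=2
i=1 t=0 v=7: DROP (t<2-0); WM=2
i=2 t=4 v=8: → [3,8); WM=3
i=3 t=10 v=8: → [10,14); WM=9
i=4 t=11 v=8: → [10,15); WM=10
i=5 t=12 v=6: → [10,16); WM=11
i=6 t=13 v=6: → [10,17); WM=12
i=7 t=17 v=9: → [17,21); WM=16
i=8 t=18 v=8: → [17,22); WM=17
i=9 t=11 v=6: DROP (t<17-0); WM=17
i=10 t=19 v=9: → [17,23); WM=18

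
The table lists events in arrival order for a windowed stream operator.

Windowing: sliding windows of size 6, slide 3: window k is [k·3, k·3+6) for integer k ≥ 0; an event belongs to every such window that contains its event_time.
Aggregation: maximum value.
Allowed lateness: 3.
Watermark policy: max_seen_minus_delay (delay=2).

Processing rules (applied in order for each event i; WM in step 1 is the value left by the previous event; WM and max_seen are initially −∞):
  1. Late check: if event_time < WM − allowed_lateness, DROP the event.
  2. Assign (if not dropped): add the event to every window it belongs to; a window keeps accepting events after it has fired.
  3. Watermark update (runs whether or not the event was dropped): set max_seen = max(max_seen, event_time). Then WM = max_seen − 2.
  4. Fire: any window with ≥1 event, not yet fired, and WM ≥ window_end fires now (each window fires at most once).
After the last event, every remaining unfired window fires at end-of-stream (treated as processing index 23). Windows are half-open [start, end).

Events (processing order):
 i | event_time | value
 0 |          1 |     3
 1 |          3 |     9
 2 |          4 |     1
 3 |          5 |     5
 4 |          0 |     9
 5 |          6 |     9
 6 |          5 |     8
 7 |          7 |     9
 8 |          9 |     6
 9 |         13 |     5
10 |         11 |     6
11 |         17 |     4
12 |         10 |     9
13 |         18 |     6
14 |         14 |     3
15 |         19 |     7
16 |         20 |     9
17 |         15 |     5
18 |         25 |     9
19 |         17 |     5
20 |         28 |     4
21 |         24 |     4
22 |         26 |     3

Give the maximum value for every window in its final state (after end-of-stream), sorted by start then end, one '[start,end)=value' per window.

[0,6)=9 [3,9)=9 [6,12)=9 [9,15)=6 [12,18)=5 [15,21)=9 [18,24)=9 [21,27)=9 [24,30)=9 [27,33)=4

i=0 t=1 v=3: → [0,6); WM=-1
i=1 t=3 v=9: → [3,9),[0,6); WM=1
i=2 t=4 v=1: → [3,9),[0,6); WM=2
i=3 t=5 v=5: → [3,9),[0,6); WM=3
i=4 t=0 v=9: → [0,6); WM=3
i=5 t=6 v=9: → [6,12),[3,9); WM=4
i=6 t=5 v=8: → [3,9),[0,6); WM=4
i=7 t=7 v=9: → [6,12),[3,9); WM=5
i=8 t=9 v=6: → [9,15),[6,12); WM=7; [0,6) fires=9
i=9 t=13 v=5: → [12,18),[9,15); WM=11; [3,9) fires=9
i=10 t=11 v=6: → [9,15),[6,12); WM=11
i=11 t=17 v=4: → [15,21),[12,18); WM=15; [6,12) fires=9 [9,15) fires=6
i=12 t=10 v=9: DROP (t<15-3); WM=15
i=13 t=18 v=6: → [18,24),[15,21); WM=16
i=14 t=14 v=3: → [12,18),[9,15); WM=16
i=15 t=19 v=7: → [18,24),[15,21); WM=17
i=16 t=20 v=9: → [18,24),[15,21); WM=18; [12,18) fires=5
i=17 t=15 v=5: → [15,21),[12,18); WM=18
i=18 t=25 v=9: → [24,30),[21,27); WM=23; [15,21) fires=9
i=19 t=17 v=5: DROP (t<23-3); WM=23
i=20 t=28 v=4: → [27,33),[24,30); WM=26; [18,24) fires=9
i=21 t=24 v=4: → [24,30),[21,27); WM=26
i=22 t=26 v=3: → [24,30),[21,27); WM=26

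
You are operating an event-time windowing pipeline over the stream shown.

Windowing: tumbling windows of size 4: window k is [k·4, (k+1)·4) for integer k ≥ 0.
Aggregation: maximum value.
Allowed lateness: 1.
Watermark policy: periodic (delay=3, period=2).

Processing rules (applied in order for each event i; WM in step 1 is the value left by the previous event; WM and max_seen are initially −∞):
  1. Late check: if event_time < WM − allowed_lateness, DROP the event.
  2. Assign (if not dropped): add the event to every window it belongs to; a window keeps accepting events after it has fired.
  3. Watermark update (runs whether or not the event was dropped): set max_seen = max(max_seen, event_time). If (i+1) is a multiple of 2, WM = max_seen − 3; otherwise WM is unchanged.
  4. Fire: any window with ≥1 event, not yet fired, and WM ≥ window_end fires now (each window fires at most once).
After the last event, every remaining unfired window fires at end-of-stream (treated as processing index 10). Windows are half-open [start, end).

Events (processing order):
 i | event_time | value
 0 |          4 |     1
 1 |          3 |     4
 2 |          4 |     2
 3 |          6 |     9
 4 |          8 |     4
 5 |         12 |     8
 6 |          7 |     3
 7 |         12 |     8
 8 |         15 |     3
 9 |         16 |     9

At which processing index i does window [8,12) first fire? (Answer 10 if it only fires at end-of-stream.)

9

i=0 t=4 v=1: → [4,8); WM=−∞
i=1 t=3 v=4: → [0,4); WM=1
i=2 t=4 v=2: → [4,8); WM=1
i=3 t=6 v=9: → [4,8); WM=3
i=4 t=8 v=4: → [8,12); WM=3
i=5 t=12 v=8: → [12,16); WM=9; [0,4) fires=4 [4,8) fires=9
i=6 t=7 v=3: DROP (t<9-1); WM=9
i=7 t=12 v=8: → [12,16); WM=9
i=8 t=15 v=3: → [12,16); WM=9
i=9 t=16 v=9: → [16,20); WM=13; [8,12) fires=4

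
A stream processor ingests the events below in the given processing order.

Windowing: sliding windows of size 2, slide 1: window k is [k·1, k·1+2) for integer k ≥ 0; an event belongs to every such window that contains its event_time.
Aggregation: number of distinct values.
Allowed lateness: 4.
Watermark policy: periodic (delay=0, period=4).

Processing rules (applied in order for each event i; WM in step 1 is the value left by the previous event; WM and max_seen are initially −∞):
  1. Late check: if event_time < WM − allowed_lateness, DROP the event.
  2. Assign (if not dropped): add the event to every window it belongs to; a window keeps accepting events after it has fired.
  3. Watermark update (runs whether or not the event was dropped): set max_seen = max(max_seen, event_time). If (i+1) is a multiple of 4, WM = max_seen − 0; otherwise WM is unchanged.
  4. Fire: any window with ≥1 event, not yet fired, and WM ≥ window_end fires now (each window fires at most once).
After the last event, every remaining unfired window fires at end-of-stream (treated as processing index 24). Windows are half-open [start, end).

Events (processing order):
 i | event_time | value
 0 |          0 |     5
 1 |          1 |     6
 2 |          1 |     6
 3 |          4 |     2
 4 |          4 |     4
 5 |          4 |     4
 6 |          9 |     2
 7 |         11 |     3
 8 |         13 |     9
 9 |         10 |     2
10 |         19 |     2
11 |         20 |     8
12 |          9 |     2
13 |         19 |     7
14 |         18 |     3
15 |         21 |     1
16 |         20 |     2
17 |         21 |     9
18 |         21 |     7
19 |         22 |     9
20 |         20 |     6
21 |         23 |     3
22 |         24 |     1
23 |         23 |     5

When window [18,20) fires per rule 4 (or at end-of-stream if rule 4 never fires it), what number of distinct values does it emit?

1

i=0 t=0 v=5: → [0,2); WM=−∞
i=1 t=1 v=6: → [1,3),[0,2); WM=−∞
i=2 t=1 v=6: → [1,3),[0,2); WM=−∞
i=3 t=4 v=2: → [4,6),[3,5); WM=4; [0,2) fires=2 [1,3) fires=1
i=4 t=4 v=4: → [4,6),[3,5); WM=4
i=5 t=4 v=4: → [4,6),[3,5); WM=4
i=6 t=9 v=2: → [9,11),[8,10); WM=4
i=7 t=11 v=3: → [11,13),[10,12); WM=11; [3,5) fires=2 [4,6) fires=2 [8,10) fires=1 [9,11) fires=1
i=8 t=13 v=9: → [13,15),[12,14); WM=11
i=9 t=10 v=2: → [10,12),[9,11); WM=11
i=10 t=19 v=2: → [19,21),[18,20); WM=11
i=11 t=20 v=8: → [20,22),[19,21); WM=20; [10,12) fires=2 [11,13) fires=1 [12,14) fires=1 [13,15) fires=1 [18,20) fires=1
i=12 t=9 v=2: DROP (t<20-4); WM=20
i=13 t=19 v=7: → [19,21),[18,20); WM=20
i=14 t=18 v=3: → [18,20),[17,19); WM=20; [17,19) fires=1
i=15 t=21 v=1: → [21,23),[20,22); WM=21; [19,21) fires=3
i=16 t=20 v=2: → [20,22),[19,21); WM=21
i=17 t=21 v=9: → [21,23),[20,22); WM=21
i=18 t=21 v=7: → [21,23),[20,22); WM=21
i=19 t=22 v=9: → [22,24),[21,23); WM=22; [20,22) fires=5
i=20 t=20 v=6: → [20,22),[19,21); WM=22
i=21 t=23 v=3: → [23,25),[22,24); WM=22
i=22 t=24 v=1: → [24,26),[23,25); WM=22
i=23 t=23 v=5: → [23,25),[22,24); WM=24; [21,23) fires=3 [22,24) fires=3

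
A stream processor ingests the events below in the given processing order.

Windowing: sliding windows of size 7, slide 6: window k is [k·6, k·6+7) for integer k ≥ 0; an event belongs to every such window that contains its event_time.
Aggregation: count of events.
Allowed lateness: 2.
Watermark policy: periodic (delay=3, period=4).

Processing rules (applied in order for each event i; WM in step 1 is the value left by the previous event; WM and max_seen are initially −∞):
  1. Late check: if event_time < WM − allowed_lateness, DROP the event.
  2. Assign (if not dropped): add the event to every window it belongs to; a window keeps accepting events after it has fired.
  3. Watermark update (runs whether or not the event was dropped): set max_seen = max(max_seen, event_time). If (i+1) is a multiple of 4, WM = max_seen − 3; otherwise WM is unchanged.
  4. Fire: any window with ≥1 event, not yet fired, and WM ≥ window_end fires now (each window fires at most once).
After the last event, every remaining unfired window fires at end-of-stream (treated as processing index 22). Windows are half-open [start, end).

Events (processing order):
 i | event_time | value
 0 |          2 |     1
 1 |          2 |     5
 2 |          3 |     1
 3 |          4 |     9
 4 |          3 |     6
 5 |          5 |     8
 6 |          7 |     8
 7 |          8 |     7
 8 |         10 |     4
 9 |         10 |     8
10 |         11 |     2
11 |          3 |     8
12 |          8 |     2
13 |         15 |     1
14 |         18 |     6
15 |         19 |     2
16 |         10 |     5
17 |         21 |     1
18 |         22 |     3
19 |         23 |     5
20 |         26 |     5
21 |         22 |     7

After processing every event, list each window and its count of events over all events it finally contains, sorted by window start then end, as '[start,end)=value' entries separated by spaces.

[0,7)=7 [6,13)=6 [12,19)=2 [18,25)=6 [24,31)=1

i=0 t=2 v=1: → [0,7); WM=−∞
i=1 t=2 v=5: → [0,7); WM=−∞
i=2 t=3 v=1: → [0,7); WM=−∞
i=3 t=4 v=9: → [0,7); WM=1
i=4 t=3 v=6: → [0,7); WM=1
i=5 t=5 v=8: → [0,7); WM=1
i=6 t=7 v=8: → [6,13); WM=1
i=7 t=8 v=7: → [6,13); WM=5
i=8 t=10 v=4: → [6,13); WM=5
i=9 t=10 v=8: → [6,13); WM=5
i=10 t=11 v=2: → [6,13); WM=5
i=11 t=3 v=8: → [0,7); WM=8; [0,7) fires=7
i=12 t=8 v=2: → [6,13); WM=8
i=13 t=15 v=1: → [12,19); WM=8
i=14 t=18 v=6: → [18,25),[12,19); WM=8
i=15 t=19 v=2: → [18,25); WM=16; [6,13) fires=6
i=16 t=10 v=5: DROP (t<16-2); WM=16
i=17 t=21 v=1: → [18,25); WM=16
i=18 t=22 v=3: → [18,25); WM=16
i=19 t=23 v=5: → [18,25); WM=20; [12,19) fires=2
i=20 t=26 v=5: → [24,31); WM=20
i=21 t=22 v=7: → [18,25); WM=20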